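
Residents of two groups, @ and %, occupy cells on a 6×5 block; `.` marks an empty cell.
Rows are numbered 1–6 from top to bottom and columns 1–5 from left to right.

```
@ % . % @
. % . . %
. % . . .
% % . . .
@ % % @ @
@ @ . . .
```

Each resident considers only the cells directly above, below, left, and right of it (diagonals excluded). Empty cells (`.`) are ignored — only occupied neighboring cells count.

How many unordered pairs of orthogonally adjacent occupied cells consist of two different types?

Scan each occupied cell's neighbors to the right and below so each pair is counted once.
Row 1: @(1,1)–%(1,2)≠ %(1,2)–%(2,2)= %(1,4)–@(1,5)≠ @(1,5)–%(2,5)≠  → 3/4 unlike.
Row 2: %(2,2)–%(3,2)=  → 0/1 unlike.
Row 3: %(3,2)–%(4,2)=  → 0/1 unlike.
Row 4: %(4,1)–%(4,2)= %(4,1)–@(5,1)≠ %(4,2)–%(5,2)=  → 1/3 unlike.
Row 5: @(5,1)–%(5,2)≠ @(5,1)–@(6,1)= %(5,2)–%(5,3)= %(5,2)–@(6,2)≠ %(5,3)–@(5,4)≠ @(5,4)–@(5,5)=  → 3/6 unlike.
Row 6: @(6,1)–@(6,2)=  → 0/1 unlike.
Total adjacent occupied pairs: 16; unlike-type pairs: 7.

7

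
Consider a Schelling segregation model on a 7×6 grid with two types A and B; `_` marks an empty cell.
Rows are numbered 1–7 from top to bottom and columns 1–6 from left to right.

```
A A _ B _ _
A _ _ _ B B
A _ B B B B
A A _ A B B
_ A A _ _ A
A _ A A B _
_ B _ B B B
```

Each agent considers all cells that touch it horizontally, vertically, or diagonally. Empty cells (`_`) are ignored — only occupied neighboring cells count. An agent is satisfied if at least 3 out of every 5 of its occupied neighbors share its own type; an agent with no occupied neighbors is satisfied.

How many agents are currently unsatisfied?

Row 1: (1,1)A 2/2 ok · (1,2)A 2/2 ok · (1,4)B 1/1 ok
Row 2: (2,1)A 3/3 ok · (2,5)B 5/5 ok · (2,6)B 3/3 ok
Row 3: (3,1)A 3/3 ok · (3,3)B 1/3 unhappy · (3,4)B 4/5 ok · (3,5)B 6/7 ok · (3,6)B 5/5 ok
Row 4: (4,1)A 3/3 ok · (4,2)A 4/5 ok · (4,4)A 1/5 unhappy · (4,5)B 4/6 ok · (4,6)B 3/4 ok
Row 5: (5,2)A 5/5 ok · (5,3)A 5/5 ok · (5,6)A 0/3 unhappy
Row 6: (6,1)A 1/2 unhappy · (6,3)A 3/5 ok · (6,4)A 2/5 unhappy · (6,5)B 3/5 ok
Row 7: (7,2)B 0/2 unhappy · (7,4)B 2/4 unhappy · (7,5)B 3/4 ok · (7,6)B 2/2 ok
Unsatisfied: (3,3), (4,4), (5,6), (6,1), (6,4), (7,2), (7,4) — 7 in total.

7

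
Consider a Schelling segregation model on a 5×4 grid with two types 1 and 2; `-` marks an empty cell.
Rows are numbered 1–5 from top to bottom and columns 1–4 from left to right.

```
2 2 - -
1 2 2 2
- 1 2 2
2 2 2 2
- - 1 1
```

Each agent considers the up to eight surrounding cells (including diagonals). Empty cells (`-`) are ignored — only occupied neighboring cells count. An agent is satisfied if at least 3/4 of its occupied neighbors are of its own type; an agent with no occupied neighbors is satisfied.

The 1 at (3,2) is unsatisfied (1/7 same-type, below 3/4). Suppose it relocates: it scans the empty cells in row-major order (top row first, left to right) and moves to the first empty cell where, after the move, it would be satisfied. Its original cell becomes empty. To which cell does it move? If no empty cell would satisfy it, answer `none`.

Vacating (3,2). Empty cells in order:
  (1,3): 0/4 same-type → still unsatisfied.
  (1,4): 0/2 same-type → still unsatisfied.
  (3,1): 1/4 same-type → still unsatisfied.
  (5,1): 0/2 same-type → still unsatisfied.
  (5,2): 1/4 same-type → still unsatisfied.

none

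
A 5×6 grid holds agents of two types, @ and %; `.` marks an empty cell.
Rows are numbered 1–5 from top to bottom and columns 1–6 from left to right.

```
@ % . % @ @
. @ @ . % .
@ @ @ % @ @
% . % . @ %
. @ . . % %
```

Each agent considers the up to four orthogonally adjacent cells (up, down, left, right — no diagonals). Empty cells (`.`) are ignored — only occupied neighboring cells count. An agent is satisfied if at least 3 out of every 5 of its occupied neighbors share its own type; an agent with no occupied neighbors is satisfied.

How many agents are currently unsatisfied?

Row 1: (1,1)@ 0/1 not · (1,2)% 0/2 not · (1,4)% 0/1 not · (1,5)@ 1/3 not · (1,6)@ 1/1 satisfied
Row 2: (2,2)@ 2/3 satisfied · (2,3)@ 2/2 satisfied · (2,5)% 0/2 not
Row 3: (3,1)@ 1/2 not · (3,2)@ 3/3 satisfied · (3,3)@ 2/4 not · (3,4)% 0/2 not · (3,5)@ 2/4 not · (3,6)@ 1/2 not
Row 4: (4,1)% 0/1 not · (4,3)% 0/1 not · (4,5)@ 1/3 not · (4,6)% 1/3 not
Row 5: (5,2)@ 0/0 satisfied · (5,5)% 1/2 not · (5,6)% 2/2 satisfied
Unsatisfied: (1,1), (1,2), (1,4), (1,5), (2,5), (3,1), (3,3), (3,4), (3,5), (3,6), (4,1), (4,3), (4,5), (4,6), (5,5) — 15 in total.

15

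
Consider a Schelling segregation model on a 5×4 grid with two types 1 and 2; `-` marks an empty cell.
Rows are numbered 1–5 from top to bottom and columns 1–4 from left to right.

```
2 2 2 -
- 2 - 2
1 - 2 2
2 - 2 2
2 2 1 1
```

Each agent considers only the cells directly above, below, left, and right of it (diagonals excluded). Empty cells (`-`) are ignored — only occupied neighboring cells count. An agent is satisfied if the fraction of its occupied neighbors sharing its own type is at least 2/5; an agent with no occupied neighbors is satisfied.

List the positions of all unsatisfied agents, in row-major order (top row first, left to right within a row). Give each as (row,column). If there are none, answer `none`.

(3,1), (5,3)

(1,1)2 1/1 ok
(1,2)2 3/3 ok
(1,3)2 1/1 ok
(2,2)2 1/1 ok
(2,4)2 1/1 ok
(3,1)1 0/1 unhappy
(3,3)2 2/2 ok
(3,4)2 3/3 ok
(4,1)2 1/2 ok
(4,3)2 2/3 ok
(4,4)2 2/3 ok
(5,1)2 2/2 ok
(5,2)2 1/2 ok
(5,3)1 1/3 unhappy
(5,4)1 1/2 ok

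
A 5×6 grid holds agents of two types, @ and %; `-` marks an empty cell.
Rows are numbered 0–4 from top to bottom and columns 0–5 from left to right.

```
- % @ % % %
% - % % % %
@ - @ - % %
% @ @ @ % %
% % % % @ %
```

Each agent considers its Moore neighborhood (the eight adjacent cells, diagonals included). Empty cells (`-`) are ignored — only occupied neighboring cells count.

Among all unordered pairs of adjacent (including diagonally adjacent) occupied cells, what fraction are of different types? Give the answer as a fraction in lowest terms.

23/64

Scan each occupied cell's neighbors to the right and below (and the two forward diagonals) so each pair is counted once.
From row 0: 4 unlike of 16 pairs (running 4/16).
From row 1: 3 unlike of 11 pairs (running 7/27).
From row 2: 2 unlike of 11 pairs (running 9/38).
From row 3: 12 unlike of 21 pairs (running 21/59).
From row 4: 2 unlike of 5 pairs (running 23/64).
Total adjacent occupied pairs: 64; unlike-type pairs: 23.
23/64 is already in lowest terms.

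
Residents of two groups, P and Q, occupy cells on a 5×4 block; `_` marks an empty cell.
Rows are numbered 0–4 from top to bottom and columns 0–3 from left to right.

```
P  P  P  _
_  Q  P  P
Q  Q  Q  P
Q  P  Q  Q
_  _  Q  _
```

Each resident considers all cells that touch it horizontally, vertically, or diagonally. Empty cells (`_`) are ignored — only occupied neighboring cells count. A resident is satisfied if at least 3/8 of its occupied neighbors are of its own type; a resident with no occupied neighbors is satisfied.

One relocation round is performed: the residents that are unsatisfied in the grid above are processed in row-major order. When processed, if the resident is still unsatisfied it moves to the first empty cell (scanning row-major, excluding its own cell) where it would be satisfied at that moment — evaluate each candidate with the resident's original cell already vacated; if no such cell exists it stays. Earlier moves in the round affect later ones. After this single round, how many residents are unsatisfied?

Initially unsatisfied (in order): (3,1).
  (3,1) → (0,3).
Resulting grid:
P P P P
_ Q P P
Q Q Q P
Q _ Q Q
_ _ Q _
All satisfied now.

0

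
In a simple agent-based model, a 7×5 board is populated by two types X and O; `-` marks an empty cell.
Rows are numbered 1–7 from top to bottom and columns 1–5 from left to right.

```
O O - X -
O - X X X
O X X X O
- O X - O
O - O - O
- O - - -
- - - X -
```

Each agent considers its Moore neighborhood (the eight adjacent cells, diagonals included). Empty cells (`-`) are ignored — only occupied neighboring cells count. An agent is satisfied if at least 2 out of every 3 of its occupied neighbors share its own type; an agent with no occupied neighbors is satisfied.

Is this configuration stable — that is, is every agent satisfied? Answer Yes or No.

No

(1,1)O 2/2 ok
(1,2)O 2/3 ok
(1,4)X 3/3 ok
(2,1)O 3/4 ok
(2,3)X 5/6 ok
(2,4)X 5/6 ok
(2,5)X 3/4 ok
(3,1)O 2/3 ok
(3,2)X 3/6 unhappy
(3,3)X 5/6 ok
(3,4)X 5/7 ok
(3,5)O 1/4 unhappy
(4,2)O 3/6 unhappy
(4,3)X 3/5 unhappy
(4,5)O 2/3 ok
(5,1)O 2/2 ok
(5,3)O 2/3 ok
(5,5)O 1/1 ok
(6,2)O 2/2 ok
(7,4)X 0/0 ok
For instance (3,2) has only 3/6 same-type neighbors, below 2/3.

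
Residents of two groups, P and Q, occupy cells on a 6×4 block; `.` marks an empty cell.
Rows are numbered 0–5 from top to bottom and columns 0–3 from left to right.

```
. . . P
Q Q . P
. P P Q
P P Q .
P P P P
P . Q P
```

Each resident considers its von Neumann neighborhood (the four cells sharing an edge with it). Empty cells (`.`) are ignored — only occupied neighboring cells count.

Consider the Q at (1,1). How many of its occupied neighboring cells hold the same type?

Occupied neighbors of (1,1): (2,1)=P, (1,0)=Q.
Same type (Q): 1 of 2.

1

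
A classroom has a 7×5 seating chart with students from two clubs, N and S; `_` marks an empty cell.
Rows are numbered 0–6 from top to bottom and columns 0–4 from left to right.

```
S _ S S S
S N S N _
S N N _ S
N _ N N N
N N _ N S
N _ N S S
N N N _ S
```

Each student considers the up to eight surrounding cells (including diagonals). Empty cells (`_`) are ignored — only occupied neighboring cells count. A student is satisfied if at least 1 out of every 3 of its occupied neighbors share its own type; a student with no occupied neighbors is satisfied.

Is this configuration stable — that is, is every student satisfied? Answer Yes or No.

Row 0: (0,0)S 1/2 satisfied · (0,2)S 2/4 satisfied · (0,3)S 3/4 satisfied · (0,4)S 1/2 satisfied
Row 1: (1,0)S 2/4 satisfied · (1,1)N 2/7 not · (1,2)S 2/6 satisfied · (1,3)N 1/6 not
Row 2: (2,0)S 1/4 not · (2,1)N 4/7 satisfied · (2,2)N 5/6 satisfied · (2,4)S 0/3 not
Row 3: (3,0)N 3/4 satisfied · (3,2)N 5/5 satisfied · (3,3)N 4/6 satisfied · (3,4)N 2/4 satisfied
Row 4: (4,0)N 3/3 satisfied · (4,1)N 5/5 satisfied · (4,3)N 4/7 satisfied · (4,4)S 2/5 satisfied
Row 5: (5,0)N 4/4 satisfied · (5,2)N 4/5 satisfied · (5,3)S 3/6 satisfied · (5,4)S 3/4 satisfied
Row 6: (6,0)N 2/2 satisfied · (6,1)N 4/4 satisfied · (6,2)N 2/3 satisfied · (6,4)S 2/2 satisfied
For instance (1,1) has only 2/7 same-type neighbors, below 1/3.

No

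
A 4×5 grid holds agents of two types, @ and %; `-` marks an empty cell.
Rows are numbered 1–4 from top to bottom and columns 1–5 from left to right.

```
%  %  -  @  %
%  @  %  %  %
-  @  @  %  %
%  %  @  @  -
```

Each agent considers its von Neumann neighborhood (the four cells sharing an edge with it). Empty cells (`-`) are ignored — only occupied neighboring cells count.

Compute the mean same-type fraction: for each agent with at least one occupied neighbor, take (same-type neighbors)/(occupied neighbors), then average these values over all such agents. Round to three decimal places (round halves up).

Row 1: (1,1)% 2/2 · (1,2)% 1/2 · (1,4)@ 0/2 · (1,5)% 1/2
Row 2: (2,1)% 1/2 · (2,2)@ 1/4 · (2,3)% 1/3 · (2,4)% 3/4 · (2,5)% 3/3
Row 3: (3,2)@ 2/3 · (3,3)@ 2/4 · (3,4)% 2/4 · (3,5)% 2/2
Row 4: (4,1)% 1/1 · (4,2)% 1/3 · (4,3)@ 2/3 · (4,4)@ 1/2
Sum over 17 agents: 2/2 + 1/2 + 0/2 + 1/2 + 1/2 + 1/4 + 1/3 + 3/4 + 3/3 + 2/3 + 2/4 + 2/4 + 2/2 + 1/1 + 1/3 + 2/3 + 1/2 = 10; mean = 10 ÷ 17 = 10/17 = 0.588235… → 0.588.

0.588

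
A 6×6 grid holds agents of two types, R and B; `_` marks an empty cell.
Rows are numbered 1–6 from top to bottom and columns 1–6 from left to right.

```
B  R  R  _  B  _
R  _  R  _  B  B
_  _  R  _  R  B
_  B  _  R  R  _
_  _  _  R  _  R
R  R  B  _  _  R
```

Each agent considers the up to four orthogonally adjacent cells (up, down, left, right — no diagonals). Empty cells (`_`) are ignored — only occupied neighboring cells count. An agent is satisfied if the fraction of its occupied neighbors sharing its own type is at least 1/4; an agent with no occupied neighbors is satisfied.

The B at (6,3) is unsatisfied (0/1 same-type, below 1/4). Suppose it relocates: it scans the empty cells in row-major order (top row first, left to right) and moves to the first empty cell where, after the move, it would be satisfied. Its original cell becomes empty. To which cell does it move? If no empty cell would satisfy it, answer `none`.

(1,4)

Vacating (6,3). Empty cells in order:
  (1,4): 1/2 same-type → satisfied — stop here.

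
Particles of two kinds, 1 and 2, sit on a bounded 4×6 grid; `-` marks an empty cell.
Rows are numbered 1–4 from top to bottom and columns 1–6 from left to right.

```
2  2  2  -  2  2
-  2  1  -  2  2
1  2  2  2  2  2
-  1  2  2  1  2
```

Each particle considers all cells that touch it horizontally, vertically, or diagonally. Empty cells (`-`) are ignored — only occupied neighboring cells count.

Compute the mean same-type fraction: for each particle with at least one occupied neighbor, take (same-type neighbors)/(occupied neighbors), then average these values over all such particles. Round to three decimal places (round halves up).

Row 1: (1,1)2 2/2 · (1,2)2 3/4 · (1,3)2 2/3 · (1,5)2 3/3 · (1,6)2 3/3
Row 2: (2,2)2 5/7 · (2,3)1 0/6 · (2,5)2 6/6 · (2,6)2 5/5
Row 3: (3,1)1 1/3 · (3,2)2 3/6 · (3,3)2 5/7 · (3,4)2 5/7 · (3,5)2 6/7 · (3,6)2 4/5
Row 4: (4,2)1 1/4 · (4,3)2 4/5 · (4,4)2 4/5 · (4,5)1 0/5 · (4,6)2 2/3
Sum over 20 particles: 2/2 + 3/4 + 2/3 + 3/3 + 3/3 + 5/7 + 0/6 + 6/6 + 5/5 + 1/3 + 3/6 + 5/7 + 5/7 + 6/7 + 4/5 + 1/4 + 4/5 + 4/5 + 0/5 + 2/3 = 407/30; mean = 407/30 ÷ 20 = 407/600 = 0.678333… → 0.678.

0.678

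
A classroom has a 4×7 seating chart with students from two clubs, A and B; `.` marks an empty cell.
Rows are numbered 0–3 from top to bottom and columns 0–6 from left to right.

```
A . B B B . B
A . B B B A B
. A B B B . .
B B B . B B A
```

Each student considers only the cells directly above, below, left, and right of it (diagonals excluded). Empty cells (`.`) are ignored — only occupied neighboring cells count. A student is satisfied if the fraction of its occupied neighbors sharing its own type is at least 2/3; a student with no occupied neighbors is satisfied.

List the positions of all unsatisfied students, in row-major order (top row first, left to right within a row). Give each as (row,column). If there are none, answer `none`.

(0,0)A 1/1 ok
(0,2)B 2/2 ok
(0,3)B 3/3 ok
(0,4)B 2/2 ok
(0,6)B 1/1 ok
(1,0)A 1/1 ok
(1,2)B 3/3 ok
(1,3)B 4/4 ok
(1,4)B 3/4 ok
(1,5)A 0/2 unhappy
(1,6)B 1/2 unhappy
(2,1)A 0/2 unhappy
(2,2)B 3/4 ok
(2,3)B 3/3 ok
(2,4)B 3/3 ok
(3,0)B 1/1 ok
(3,1)B 2/3 ok
(3,2)B 2/2 ok
(3,4)B 2/2 ok
(3,5)B 1/2 unhappy
(3,6)A 0/1 unhappy

(1,5), (1,6), (2,1), (3,5), (3,6)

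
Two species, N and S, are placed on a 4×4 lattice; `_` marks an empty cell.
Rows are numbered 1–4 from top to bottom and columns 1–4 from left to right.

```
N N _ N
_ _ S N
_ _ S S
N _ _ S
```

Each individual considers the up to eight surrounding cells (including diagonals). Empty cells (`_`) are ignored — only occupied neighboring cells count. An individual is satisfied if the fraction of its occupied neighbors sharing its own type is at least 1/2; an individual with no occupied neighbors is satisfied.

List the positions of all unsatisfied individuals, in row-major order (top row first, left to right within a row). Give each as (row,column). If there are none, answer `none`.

(2,3), (2,4)

(1,1)N 1/1 ok
(1,2)N 1/2 ok
(1,4)N 1/2 ok
(2,3)S 2/5 unhappy
(2,4)N 1/4 unhappy
(3,3)S 3/4 ok
(3,4)S 3/4 ok
(4,1)N 0/0 ok
(4,4)S 2/2 ok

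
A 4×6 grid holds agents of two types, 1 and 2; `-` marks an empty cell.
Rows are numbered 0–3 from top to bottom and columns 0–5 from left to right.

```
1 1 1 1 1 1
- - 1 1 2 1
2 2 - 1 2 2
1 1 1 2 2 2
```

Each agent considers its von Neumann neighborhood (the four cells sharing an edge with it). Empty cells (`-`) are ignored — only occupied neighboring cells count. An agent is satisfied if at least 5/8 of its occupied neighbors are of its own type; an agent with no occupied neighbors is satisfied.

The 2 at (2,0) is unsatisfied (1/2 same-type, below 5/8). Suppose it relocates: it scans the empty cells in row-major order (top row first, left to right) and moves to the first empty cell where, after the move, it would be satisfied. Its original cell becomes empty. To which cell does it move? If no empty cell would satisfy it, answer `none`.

Vacating (2,0). Empty cells in order:
  (1,0): 0/1 same-type → still unsatisfied.
  (1,1): 1/3 same-type → still unsatisfied.
  (2,2): 1/4 same-type → still unsatisfied.

none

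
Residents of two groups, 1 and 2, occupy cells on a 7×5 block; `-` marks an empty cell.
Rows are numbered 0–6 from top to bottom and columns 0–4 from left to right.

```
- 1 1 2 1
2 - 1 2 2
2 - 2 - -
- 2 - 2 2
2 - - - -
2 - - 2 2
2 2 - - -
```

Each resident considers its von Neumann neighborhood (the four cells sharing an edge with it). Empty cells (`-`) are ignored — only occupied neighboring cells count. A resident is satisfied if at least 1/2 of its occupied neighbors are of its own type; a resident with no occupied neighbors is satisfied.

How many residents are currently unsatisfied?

Row 0: (0,1)1 1/1 ok · (0,2)1 2/3 ok · (0,3)2 1/3 unhappy · (0,4)1 0/2 unhappy
Row 1: (1,0)2 1/1 ok · (1,2)1 1/3 unhappy · (1,3)2 2/3 ok · (1,4)2 1/2 ok
Row 2: (2,0)2 1/1 ok · (2,2)2 0/1 unhappy
Row 3: (3,1)2 0/0 ok · (3,3)2 1/1 ok · (3,4)2 1/1 ok
Row 4: (4,0)2 1/1 ok
Row 5: (5,0)2 2/2 ok · (5,3)2 1/1 ok · (5,4)2 1/1 ok
Row 6: (6,0)2 2/2 ok · (6,1)2 1/1 ok
Unsatisfied: (0,3), (0,4), (1,2), (2,2) — 4 in total.

4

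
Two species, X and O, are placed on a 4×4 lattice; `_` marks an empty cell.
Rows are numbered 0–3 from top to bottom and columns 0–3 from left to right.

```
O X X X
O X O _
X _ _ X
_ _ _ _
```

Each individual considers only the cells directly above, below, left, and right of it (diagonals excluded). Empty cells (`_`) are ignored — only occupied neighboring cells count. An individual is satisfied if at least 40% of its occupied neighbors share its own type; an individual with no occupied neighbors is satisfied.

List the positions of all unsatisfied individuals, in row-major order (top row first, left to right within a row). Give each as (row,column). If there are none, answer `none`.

(1,0), (1,1), (1,2), (2,0)

(0,0)O 1/2 ok
(0,1)X 2/3 ok
(0,2)X 2/3 ok
(0,3)X 1/1 ok
(1,0)O 1/3 unhappy
(1,1)X 1/3 unhappy
(1,2)O 0/2 unhappy
(2,0)X 0/1 unhappy
(2,3)X 0/0 ok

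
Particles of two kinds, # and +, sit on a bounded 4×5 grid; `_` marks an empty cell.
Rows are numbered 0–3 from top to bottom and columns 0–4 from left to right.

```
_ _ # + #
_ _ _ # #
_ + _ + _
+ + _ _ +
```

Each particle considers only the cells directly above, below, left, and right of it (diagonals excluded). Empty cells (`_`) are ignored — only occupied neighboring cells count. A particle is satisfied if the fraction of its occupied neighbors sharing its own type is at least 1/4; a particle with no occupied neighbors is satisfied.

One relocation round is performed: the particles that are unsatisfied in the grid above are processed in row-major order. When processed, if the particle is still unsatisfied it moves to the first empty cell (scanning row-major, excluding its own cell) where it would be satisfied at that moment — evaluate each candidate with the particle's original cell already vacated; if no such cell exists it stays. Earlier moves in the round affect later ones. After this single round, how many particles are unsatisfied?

Initially unsatisfied (in order): (0,2), (0,3), (2,3).
  (0,2) → (0,0).
  (0,3) → (0,2).
  (2,3) → (0,1).
Resulting grid:
# + + _ #
_ _ _ # #
_ + _ _ _
+ + _ _ +
Unsatisfied now: (0,0).

1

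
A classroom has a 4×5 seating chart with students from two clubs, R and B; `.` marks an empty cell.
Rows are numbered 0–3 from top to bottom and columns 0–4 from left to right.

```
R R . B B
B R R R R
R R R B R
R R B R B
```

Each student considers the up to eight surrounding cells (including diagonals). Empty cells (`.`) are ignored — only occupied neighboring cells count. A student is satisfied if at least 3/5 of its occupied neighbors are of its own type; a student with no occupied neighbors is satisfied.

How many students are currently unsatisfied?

9

Row 0: (0,0)R 2/3 satisfied · (0,1)R 3/4 satisfied · (0,3)B 1/4 not · (0,4)B 1/3 not
Row 1: (1,0)B 0/5 not · (1,1)R 6/7 satisfied · (1,2)R 5/7 satisfied · (1,3)R 4/7 not · (1,4)R 2/5 not
Row 2: (2,0)R 4/5 satisfied · (2,1)R 6/8 satisfied · (2,2)R 6/8 satisfied · (2,3)B 2/8 not · (2,4)R 3/5 satisfied
Row 3: (3,0)R 3/3 satisfied · (3,1)R 4/5 satisfied · (3,2)B 1/5 not · (3,3)R 2/5 not · (3,4)B 1/3 not
Unsatisfied: (0,3), (0,4), (1,0), (1,3), (1,4), (2,3), (3,2), (3,3), (3,4) — 9 in total.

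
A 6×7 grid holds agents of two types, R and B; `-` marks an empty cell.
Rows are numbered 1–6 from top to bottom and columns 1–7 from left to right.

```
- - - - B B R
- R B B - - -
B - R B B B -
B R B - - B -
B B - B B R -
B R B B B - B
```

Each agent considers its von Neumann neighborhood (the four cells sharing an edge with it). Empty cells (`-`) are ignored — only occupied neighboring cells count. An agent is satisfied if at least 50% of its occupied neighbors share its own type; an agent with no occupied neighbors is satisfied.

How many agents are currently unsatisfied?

9

(1,5)B 1/1 ok
(1,6)B 1/2 ok
(1,7)R 0/1 unhappy
(2,2)R 0/1 unhappy
(2,3)B 1/3 unhappy
(2,4)B 2/2 ok
(3,1)B 1/1 ok
(3,3)R 0/3 unhappy
(3,4)B 2/3 ok
(3,5)B 2/2 ok
(3,6)B 2/2 ok
(4,1)B 2/3 ok
(4,2)R 0/3 unhappy
(4,3)B 0/2 unhappy
(4,6)B 1/2 ok
(5,1)B 3/3 ok
(5,2)B 1/3 unhappy
(5,4)B 2/2 ok
(5,5)B 2/3 ok
(5,6)R 0/2 unhappy
(6,1)B 1/2 ok
(6,2)R 0/3 unhappy
(6,3)B 1/2 ok
(6,4)B 3/3 ok
(6,5)B 2/2 ok
(6,7)B 0/0 ok
Unsatisfied: (1,7), (2,2), (2,3), (3,3), (4,2), (4,3), (5,2), (5,6), (6,2) — 9 in total.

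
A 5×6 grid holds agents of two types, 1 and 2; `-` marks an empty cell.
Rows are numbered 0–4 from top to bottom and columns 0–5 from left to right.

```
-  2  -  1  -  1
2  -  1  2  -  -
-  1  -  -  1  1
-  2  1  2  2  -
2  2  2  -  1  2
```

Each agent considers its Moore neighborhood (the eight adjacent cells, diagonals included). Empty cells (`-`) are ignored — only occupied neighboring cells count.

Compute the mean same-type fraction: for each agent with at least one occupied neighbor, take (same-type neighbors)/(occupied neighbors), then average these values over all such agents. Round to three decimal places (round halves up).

(0,1)2 1/2
(0,3)1 1/2
(0,5)1 — no occupied neighbors
(1,0)2 1/2
(1,2)1 2/4
(1,3)2 0/3
(2,1)1 2/4
(2,4)1 1/4
(2,5)1 1/2
(3,1)2 3/5
(3,2)1 1/5
(3,3)2 2/5
(3,4)2 2/5
(4,0)2 2/2
(4,1)2 3/4
(4,2)2 3/4
(4,4)1 0/3
(4,5)2 1/2
Sum over 17 agents: 1/2 + 1/2 + 1/2 + 2/4 + 0/3 + 2/4 + 1/4 + 1/2 + 3/5 + 1/5 + 2/5 + 2/5 + 2/2 + 3/4 + 3/4 + 0/3 + 1/2 = 157/20; mean = 157/20 ÷ 17 = 157/340 = 0.461764… → 0.462.

0.462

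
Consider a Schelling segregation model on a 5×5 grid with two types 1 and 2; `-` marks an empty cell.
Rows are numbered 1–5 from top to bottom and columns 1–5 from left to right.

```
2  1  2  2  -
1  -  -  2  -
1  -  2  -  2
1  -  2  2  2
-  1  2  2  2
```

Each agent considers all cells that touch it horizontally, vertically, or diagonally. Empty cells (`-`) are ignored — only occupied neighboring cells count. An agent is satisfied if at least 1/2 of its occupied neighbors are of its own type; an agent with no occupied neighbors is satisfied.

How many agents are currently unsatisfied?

Row 1: (1,1)2 0/2 ✗ · (1,2)1 1/3 ✗ · (1,3)2 2/3 ✓ · (1,4)2 2/2 ✓
Row 2: (2,1)1 2/3 ✓ · (2,4)2 4/4 ✓
Row 3: (3,1)1 2/2 ✓ · (3,3)2 3/3 ✓ · (3,5)2 3/3 ✓
Row 4: (4,1)1 2/2 ✓ · (4,3)2 4/5 ✓ · (4,4)2 7/7 ✓ · (4,5)2 4/4 ✓
Row 5: (5,2)1 1/3 ✗ · (5,3)2 3/4 ✓ · (5,4)2 5/5 ✓ · (5,5)2 3/3 ✓
Unsatisfied: (1,1), (1,2), (5,2) — 3 in total.

3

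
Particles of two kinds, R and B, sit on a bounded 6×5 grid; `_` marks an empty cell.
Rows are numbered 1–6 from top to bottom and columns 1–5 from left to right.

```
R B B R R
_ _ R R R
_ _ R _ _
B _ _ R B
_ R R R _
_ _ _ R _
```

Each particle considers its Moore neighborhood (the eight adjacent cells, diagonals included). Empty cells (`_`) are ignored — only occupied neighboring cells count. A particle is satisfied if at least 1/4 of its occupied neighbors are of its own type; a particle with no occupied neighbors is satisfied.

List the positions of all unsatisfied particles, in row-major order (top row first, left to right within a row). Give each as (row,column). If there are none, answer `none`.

(1,1), (4,1), (4,5)

Row 1: (1,1)R 0/1 ✗ · (1,2)B 1/3 ✓ · (1,3)B 1/4 ✓ · (1,4)R 4/5 ✓ · (1,5)R 3/3 ✓
Row 2: (2,3)R 3/5 ✓ · (2,4)R 5/6 ✓ · (2,5)R 3/3 ✓
Row 3: (3,3)R 3/3 ✓
Row 4: (4,1)B 0/1 ✗ · (4,4)R 3/4 ✓ · (4,5)B 0/2 ✗
Row 5: (5,2)R 1/2 ✓ · (5,3)R 4/4 ✓ · (5,4)R 3/4 ✓
Row 6: (6,4)R 2/2 ✓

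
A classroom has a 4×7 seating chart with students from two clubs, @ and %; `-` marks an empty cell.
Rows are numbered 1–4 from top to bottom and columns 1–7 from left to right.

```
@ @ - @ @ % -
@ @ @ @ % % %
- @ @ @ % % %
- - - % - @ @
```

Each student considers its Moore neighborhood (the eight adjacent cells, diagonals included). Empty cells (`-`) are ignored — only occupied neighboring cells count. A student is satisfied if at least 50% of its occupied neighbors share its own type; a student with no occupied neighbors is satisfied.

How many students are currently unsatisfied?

4

(1,1)@ 3/3 ✓
(1,2)@ 4/4 ✓
(1,4)@ 3/4 ✓
(1,5)@ 2/5 ✗
(1,6)% 3/4 ✓
(2,1)@ 4/4 ✓
(2,2)@ 6/6 ✓
(2,3)@ 7/7 ✓
(2,4)@ 5/7 ✓
(2,5)% 4/8 ✓
(2,6)% 6/7 ✓
(2,7)% 4/4 ✓
(3,2)@ 4/4 ✓
(3,3)@ 5/6 ✓
(3,4)@ 3/6 ✓
(3,5)% 4/7 ✓
(3,6)% 5/7 ✓
(3,7)% 3/5 ✓
(4,4)% 1/3 ✗
(4,6)@ 1/4 ✗
(4,7)@ 1/3 ✗
Unsatisfied: (1,5), (4,4), (4,6), (4,7) — 4 in total.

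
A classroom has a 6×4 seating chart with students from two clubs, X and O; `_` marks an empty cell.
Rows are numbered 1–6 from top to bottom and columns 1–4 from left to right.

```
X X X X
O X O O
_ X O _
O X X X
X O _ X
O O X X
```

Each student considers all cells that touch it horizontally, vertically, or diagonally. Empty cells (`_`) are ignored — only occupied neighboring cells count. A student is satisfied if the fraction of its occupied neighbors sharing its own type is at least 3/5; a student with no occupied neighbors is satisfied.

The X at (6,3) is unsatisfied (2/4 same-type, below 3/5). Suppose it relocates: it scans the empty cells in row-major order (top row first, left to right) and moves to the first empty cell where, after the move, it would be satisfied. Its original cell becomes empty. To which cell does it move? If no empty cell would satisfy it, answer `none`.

(3,1)

Vacating (6,3). Empty cells in order:
  (3,1): 3/5 same-type → satisfied — stop here.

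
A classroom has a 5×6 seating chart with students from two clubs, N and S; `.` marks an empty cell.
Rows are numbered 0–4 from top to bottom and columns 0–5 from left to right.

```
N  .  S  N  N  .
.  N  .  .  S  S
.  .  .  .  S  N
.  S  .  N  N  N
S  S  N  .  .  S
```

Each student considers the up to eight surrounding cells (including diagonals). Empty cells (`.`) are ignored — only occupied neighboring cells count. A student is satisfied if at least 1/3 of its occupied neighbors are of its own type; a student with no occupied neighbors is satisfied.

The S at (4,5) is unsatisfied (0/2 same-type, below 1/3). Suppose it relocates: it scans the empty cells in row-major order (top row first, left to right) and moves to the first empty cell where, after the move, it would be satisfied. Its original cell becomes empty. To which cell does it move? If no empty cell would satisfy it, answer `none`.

(0,1)

Vacating (4,5). Empty cells in order:
  (0,1): 1/3 same-type → satisfied — stop here.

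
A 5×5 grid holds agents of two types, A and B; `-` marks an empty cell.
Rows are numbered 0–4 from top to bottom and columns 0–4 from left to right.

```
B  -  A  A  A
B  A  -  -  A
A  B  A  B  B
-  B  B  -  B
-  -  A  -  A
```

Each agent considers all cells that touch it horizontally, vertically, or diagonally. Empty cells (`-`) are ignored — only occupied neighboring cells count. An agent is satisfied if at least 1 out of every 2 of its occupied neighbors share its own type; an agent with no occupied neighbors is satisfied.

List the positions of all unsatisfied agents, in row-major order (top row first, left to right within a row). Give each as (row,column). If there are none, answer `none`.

(2,0), (2,2), (3,1), (4,2), (4,4)

Row 0: (0,0)B 1/2 ✓ · (0,2)A 2/2 ✓ · (0,3)A 3/3 ✓ · (0,4)A 2/2 ✓
Row 1: (1,0)B 2/4 ✓ · (1,1)A 3/6 ✓ · (1,4)A 2/4 ✓
Row 2: (2,0)A 1/4 ✗ · (2,1)B 3/6 ✓ · (2,2)A 1/5 ✗ · (2,3)B 3/5 ✓ · (2,4)B 2/3 ✓
Row 3: (3,1)B 2/5 ✗ · (3,2)B 3/5 ✓ · (3,4)B 2/3 ✓
Row 4: (4,2)A 0/2 ✗ · (4,4)A 0/1 ✗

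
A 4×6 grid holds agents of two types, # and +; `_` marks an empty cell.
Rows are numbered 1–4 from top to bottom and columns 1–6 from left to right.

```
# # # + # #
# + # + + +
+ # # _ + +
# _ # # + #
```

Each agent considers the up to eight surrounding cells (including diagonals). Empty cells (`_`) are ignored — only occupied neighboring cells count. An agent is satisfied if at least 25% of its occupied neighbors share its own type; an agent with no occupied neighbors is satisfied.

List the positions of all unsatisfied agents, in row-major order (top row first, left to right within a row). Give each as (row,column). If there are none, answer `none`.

Row 1: (1,1)# 2/3 satisfied · (1,2)# 4/5 satisfied · (1,3)# 2/5 satisfied · (1,4)+ 2/5 satisfied · (1,5)# 1/5 not · (1,6)# 1/3 satisfied
Row 2: (2,1)# 3/5 satisfied · (2,2)+ 1/8 not · (2,3)# 4/7 satisfied · (2,4)+ 3/7 satisfied · (2,5)+ 5/7 satisfied · (2,6)+ 3/5 satisfied
Row 3: (3,1)+ 1/4 satisfied · (3,2)# 5/7 satisfied · (3,3)# 4/6 satisfied · (3,5)+ 5/7 satisfied · (3,6)+ 4/5 satisfied
Row 4: (4,1)# 1/2 satisfied · (4,3)# 3/3 satisfied · (4,4)# 2/4 satisfied · (4,5)+ 2/4 satisfied · (4,6)# 0/3 not

(1,5), (2,2), (4,6)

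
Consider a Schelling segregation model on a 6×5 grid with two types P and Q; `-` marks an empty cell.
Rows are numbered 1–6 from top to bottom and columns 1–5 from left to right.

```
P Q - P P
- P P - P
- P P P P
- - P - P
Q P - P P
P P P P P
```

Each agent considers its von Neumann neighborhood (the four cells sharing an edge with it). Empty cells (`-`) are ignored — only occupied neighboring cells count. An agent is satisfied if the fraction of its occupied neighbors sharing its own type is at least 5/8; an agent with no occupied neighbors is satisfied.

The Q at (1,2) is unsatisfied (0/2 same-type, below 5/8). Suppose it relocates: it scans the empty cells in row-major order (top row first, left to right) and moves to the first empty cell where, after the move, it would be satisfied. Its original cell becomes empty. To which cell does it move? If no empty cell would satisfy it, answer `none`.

Vacating (1,2). Empty cells in order:
  (1,3): 0/2 same-type → still unsatisfied.
  (2,1): 0/2 same-type → still unsatisfied.
  (2,4): 0/4 same-type → still unsatisfied.
  (3,1): 0/1 same-type → still unsatisfied.
  (4,1): 1/1 same-type → satisfied — stop here.

(4,1)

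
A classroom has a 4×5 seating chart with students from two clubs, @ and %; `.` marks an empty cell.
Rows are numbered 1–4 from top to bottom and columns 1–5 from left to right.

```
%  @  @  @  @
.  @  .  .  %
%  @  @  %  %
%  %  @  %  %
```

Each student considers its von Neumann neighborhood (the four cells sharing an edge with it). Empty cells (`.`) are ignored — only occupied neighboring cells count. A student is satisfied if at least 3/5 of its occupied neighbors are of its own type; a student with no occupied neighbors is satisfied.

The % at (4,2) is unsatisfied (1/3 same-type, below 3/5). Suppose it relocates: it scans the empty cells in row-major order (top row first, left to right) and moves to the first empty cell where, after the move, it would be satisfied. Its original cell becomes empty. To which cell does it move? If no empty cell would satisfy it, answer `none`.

(2,1)

Vacating (4,2). Empty cells in order:
  (2,1): 2/3 same-type → satisfied — stop here.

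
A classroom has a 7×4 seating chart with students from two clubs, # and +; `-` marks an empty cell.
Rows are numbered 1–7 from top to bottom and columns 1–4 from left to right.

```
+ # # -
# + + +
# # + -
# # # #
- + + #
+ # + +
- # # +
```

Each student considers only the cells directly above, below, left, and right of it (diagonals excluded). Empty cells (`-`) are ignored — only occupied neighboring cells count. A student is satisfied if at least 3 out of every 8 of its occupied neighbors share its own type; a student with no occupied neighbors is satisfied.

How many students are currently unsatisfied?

10

(1,1)+ 0/2 ✗
(1,2)# 1/3 ✗
(1,3)# 1/2 ✓
(2,1)# 1/3 ✗
(2,2)+ 1/4 ✗
(2,3)+ 3/4 ✓
(2,4)+ 1/1 ✓
(3,1)# 3/3 ✓
(3,2)# 2/4 ✓
(3,3)+ 1/3 ✗
(4,1)# 2/2 ✓
(4,2)# 3/4 ✓
(4,3)# 2/4 ✓
(4,4)# 2/2 ✓
(5,2)+ 1/3 ✗
(5,3)+ 2/4 ✓
(5,4)# 1/3 ✗
(6,1)+ 0/1 ✗
(6,2)# 1/4 ✗
(6,3)+ 2/4 ✓
(6,4)+ 2/3 ✓
(7,2)# 2/2 ✓
(7,3)# 1/3 ✗
(7,4)+ 1/2 ✓
Unsatisfied: (1,1), (1,2), (2,1), (2,2), (3,3), (5,2), (5,4), (6,1), (6,2), (7,3) — 10 in total.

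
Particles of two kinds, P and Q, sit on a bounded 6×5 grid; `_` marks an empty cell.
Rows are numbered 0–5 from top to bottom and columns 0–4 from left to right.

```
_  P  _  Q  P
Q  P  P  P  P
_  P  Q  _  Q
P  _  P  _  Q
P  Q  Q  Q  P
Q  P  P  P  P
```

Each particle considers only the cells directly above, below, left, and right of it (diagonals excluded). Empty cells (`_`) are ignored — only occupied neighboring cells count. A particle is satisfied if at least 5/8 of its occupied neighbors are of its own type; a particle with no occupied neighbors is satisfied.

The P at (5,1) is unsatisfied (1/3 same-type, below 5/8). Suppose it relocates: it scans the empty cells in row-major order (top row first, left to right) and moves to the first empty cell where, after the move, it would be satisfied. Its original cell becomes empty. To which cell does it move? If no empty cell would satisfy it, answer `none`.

(0,2)

Vacating (5,1). Empty cells in order:
  (0,0): 1/2 same-type → still unsatisfied.
  (0,2): 2/3 same-type → satisfied — stop here.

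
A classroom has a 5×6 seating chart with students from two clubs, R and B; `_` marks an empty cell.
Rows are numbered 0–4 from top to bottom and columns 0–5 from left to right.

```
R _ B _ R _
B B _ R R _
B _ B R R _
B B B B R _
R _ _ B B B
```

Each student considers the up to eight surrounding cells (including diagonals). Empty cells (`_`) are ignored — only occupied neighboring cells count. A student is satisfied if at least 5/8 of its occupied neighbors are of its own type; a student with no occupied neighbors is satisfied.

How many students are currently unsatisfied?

7

Row 0: (0,0)R 0/2 unhappy · (0,2)B 1/2 unhappy · (0,4)R 2/2 ok
Row 1: (1,0)B 2/3 ok · (1,1)B 4/5 ok · (1,3)R 4/6 ok · (1,4)R 4/4 ok
Row 2: (2,0)B 4/4 ok · (2,2)B 4/6 ok · (2,3)R 4/7 unhappy · (2,4)R 4/5 ok
Row 3: (3,0)B 2/3 ok · (3,1)B 4/5 ok · (3,2)B 4/5 ok · (3,3)B 4/7 unhappy · (3,4)R 2/6 unhappy
Row 4: (4,0)R 0/2 unhappy · (4,3)B 3/4 ok · (4,4)B 3/4 ok · (4,5)B 1/2 unhappy
Unsatisfied: (0,0), (0,2), (2,3), (3,3), (3,4), (4,0), (4,5) — 7 in total.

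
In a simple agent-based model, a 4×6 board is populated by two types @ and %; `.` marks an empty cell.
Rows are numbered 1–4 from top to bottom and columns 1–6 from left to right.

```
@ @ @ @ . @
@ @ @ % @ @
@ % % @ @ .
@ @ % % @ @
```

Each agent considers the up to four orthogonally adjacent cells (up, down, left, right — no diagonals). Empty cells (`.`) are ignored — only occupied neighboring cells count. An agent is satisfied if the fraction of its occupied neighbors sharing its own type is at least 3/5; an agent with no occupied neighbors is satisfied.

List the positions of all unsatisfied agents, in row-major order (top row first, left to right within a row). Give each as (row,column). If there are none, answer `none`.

(1,1)@ 2/2 ✓
(1,2)@ 3/3 ✓
(1,3)@ 3/3 ✓
(1,4)@ 1/2 ✗
(1,6)@ 1/1 ✓
(2,1)@ 3/3 ✓
(2,2)@ 3/4 ✓
(2,3)@ 2/4 ✗
(2,4)% 0/4 ✗
(2,5)@ 2/3 ✓
(2,6)@ 2/2 ✓
(3,1)@ 2/3 ✓
(3,2)% 1/4 ✗
(3,3)% 2/4 ✗
(3,4)@ 1/4 ✗
(3,5)@ 3/3 ✓
(4,1)@ 2/2 ✓
(4,2)@ 1/3 ✗
(4,3)% 2/3 ✓
(4,4)% 1/3 ✗
(4,5)@ 2/3 ✓
(4,6)@ 1/1 ✓

(1,4), (2,3), (2,4), (3,2), (3,3), (3,4), (4,2), (4,4)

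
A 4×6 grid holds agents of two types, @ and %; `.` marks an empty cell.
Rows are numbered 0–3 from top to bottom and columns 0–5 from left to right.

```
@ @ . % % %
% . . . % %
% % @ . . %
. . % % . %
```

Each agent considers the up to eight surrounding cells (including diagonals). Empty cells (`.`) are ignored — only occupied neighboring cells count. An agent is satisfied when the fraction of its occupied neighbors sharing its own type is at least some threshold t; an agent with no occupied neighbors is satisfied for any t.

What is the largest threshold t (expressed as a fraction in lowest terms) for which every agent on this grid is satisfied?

Row 0: (0,0)@ 1/2 · (0,1)@ 1/2 · (0,3)% 2/2 · (0,4)% 4/4 · (0,5)% 3/3
Row 1: (1,0)% 2/4 · (1,4)% 5/5 · (1,5)% 4/4
Row 2: (2,0)% 2/2 · (2,1)% 3/4 · (2,2)@ 0/3 · (2,5)% 3/3
Row 3: (3,2)% 2/3 · (3,3)% 1/2 · (3,5)% 1/1
The smallest same-type fraction is 0/3 at (2,2), which reduces to 0/1. Any threshold above that leaves this agent unsatisfied.

0/1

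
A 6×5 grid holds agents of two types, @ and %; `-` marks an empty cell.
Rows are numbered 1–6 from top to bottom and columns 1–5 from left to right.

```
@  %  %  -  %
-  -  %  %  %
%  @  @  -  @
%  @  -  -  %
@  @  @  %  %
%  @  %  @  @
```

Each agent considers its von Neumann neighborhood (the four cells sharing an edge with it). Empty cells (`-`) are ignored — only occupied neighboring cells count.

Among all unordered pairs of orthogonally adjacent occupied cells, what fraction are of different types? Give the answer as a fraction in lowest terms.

1/2

Scan each occupied cell's neighbors to the right and below so each pair is counted once.
Row 1: @(1,1)–%(1,2)≠ %(1,2)–%(1,3)= %(1,3)–%(2,3)= %(1,5)–%(2,5)=  → 1/4 unlike.
Row 2: %(2,3)–%(2,4)= %(2,3)–@(3,3)≠ %(2,4)–%(2,5)= %(2,5)–@(3,5)≠  → 2/4 unlike.
Row 3: %(3,1)–@(3,2)≠ %(3,1)–%(4,1)= @(3,2)–@(3,3)= @(3,2)–@(4,2)= @(3,5)–%(4,5)≠  → 2/5 unlike.
Row 4: %(4,1)–@(4,2)≠ %(4,1)–@(5,1)≠ @(4,2)–@(5,2)= %(4,5)–%(5,5)=  → 2/4 unlike.
Row 5: @(5,1)–@(5,2)= @(5,1)–%(6,1)≠ @(5,2)–@(5,3)= @(5,2)–@(6,2)= @(5,3)–%(5,4)≠ @(5,3)–%(6,3)≠ %(5,4)–%(5,5)= %(5,4)–@(6,4)≠ %(5,5)–@(6,5)≠  → 5/9 unlike.
Row 6: %(6,1)–@(6,2)≠ @(6,2)–%(6,3)≠ %(6,3)–@(6,4)≠ @(6,4)–@(6,5)=  → 3/4 unlike.
Total adjacent occupied pairs: 30; unlike-type pairs: 15.
15/30 reduces to 1/2.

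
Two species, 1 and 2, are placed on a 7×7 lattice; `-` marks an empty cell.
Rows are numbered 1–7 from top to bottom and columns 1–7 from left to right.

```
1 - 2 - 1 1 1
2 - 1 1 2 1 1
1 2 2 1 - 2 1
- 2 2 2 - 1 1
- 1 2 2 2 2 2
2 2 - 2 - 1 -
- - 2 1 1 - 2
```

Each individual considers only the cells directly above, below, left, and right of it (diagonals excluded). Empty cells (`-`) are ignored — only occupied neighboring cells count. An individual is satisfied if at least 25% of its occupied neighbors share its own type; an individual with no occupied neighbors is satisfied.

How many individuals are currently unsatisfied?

Row 1: (1,1)1 0/1 ✗ · (1,3)2 0/1 ✗ · (1,5)1 1/2 ✓ · (1,6)1 3/3 ✓ · (1,7)1 2/2 ✓
Row 2: (2,1)2 0/2 ✗ · (2,3)1 1/3 ✓ · (2,4)1 2/3 ✓ · (2,5)2 0/3 ✗ · (2,6)1 2/4 ✓ · (2,7)1 3/3 ✓
Row 3: (3,1)1 0/2 ✗ · (3,2)2 2/3 ✓ · (3,3)2 2/4 ✓ · (3,4)1 1/3 ✓ · (3,6)2 0/3 ✗ · (3,7)1 2/3 ✓
Row 4: (4,2)2 2/3 ✓ · (4,3)2 4/4 ✓ · (4,4)2 2/3 ✓ · (4,6)1 1/3 ✓ · (4,7)1 2/3 ✓
Row 5: (5,2)1 0/3 ✗ · (5,3)2 2/3 ✓ · (5,4)2 4/4 ✓ · (5,5)2 2/2 ✓ · (5,6)2 2/4 ✓ · (5,7)2 1/2 ✓
Row 6: (6,1)2 1/1 ✓ · (6,2)2 1/2 ✓ · (6,4)2 1/2 ✓ · (6,6)1 0/1 ✗
Row 7: (7,3)2 0/1 ✗ · (7,4)1 1/3 ✓ · (7,5)1 1/1 ✓ · (7,7)2 0/0 ✓
Unsatisfied: (1,1), (1,3), (2,1), (2,5), (3,1), (3,6), (5,2), (6,6), (7,3) — 9 in total.

9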